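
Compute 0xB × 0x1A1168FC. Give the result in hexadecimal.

0x11EBF82D4

Multiply each base-16 digit by 11, carrying:
  C×11 = 132 → write 4 carry 8
  F×11+8 = 173 → write D carry 10
  8×11+10 = 98 → write 2 carry 6
  6×11+6 = 72 → write 8 carry 4
  1×11+4 = 15 → write F
  1×11 = 11 → write B
  A×11 = 110 → write E carry 6
  1×11+6 = 17 → write 1 carry 1
  remaining carry: 1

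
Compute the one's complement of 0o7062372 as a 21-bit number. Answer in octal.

0o0715405

Each oct digit d becomes 7−d:
  7→0, 0→7, 6→1, 2→5, 3→4, 7→0, 2→5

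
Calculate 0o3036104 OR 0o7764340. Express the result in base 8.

0o7776344

OR each oct digit independently (no carries):
  3|7=7, 0|7=7, 3|6=7, 6|4=6, 1|3=3, 0|4=4, 4|0=4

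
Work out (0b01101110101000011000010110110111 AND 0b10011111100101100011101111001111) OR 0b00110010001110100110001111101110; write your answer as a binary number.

0b111110101110100110001111101111

0b01101110101000011000010110110111 AND 0b10011111100101100011101111001111 = 0b00001110100000000000000110000111.
Then OR with 0b00110010001110100110001111101110.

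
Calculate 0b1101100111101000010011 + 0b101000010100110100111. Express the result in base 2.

Add column by column in base 2, right to left:
  1+1 = 0 carry 1
  1+1+1 = 1 carry 1
  0+1+1 = 0 carry 1
  0+0+1 = 1
  1+0 = 1
  0+1 = 1
  0+0 = 0
  0+1 = 1
  0+1 = 1
  1+0 = 1
  0+0 = 0
  1+1 = 0 carry 1
  1+0+1 = 0 carry 1
  1+1+1 = 1 carry 1
  1+0+1 = 0 carry 1
  0+0+1 = 1
  0+0 = 0
  1+0 = 1
  1+1 = 0 carry 1
  0+0+1 = 1
  1+1 = 0 carry 1
  1+0+1 = 0 carry 1
  final carry 1

0b10010101010001110111010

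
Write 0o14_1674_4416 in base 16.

0xc3bc90e

Each octal digit is 3 bits: 1=001 4=100 1=001 6=110 7=111 4=100 4=100 4=100 1=001 6=110.
Group the bits into nibbles: 1100 0011 1011 1100 1001 0000 1110 → c3bc90e.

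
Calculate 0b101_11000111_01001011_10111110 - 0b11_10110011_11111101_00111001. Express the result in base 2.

Subtract column by column in base 2:
  0-1 → 1 (borrow)
  1-0-1 → 0
  1-0 → 1
  1-1 → 0
  1-1 → 0
  1-1 → 0
  0-0 → 0
  1-0 → 1
  1-1 → 0
  1-0 → 1
  0-1 → 1 (borrow)
  1-1-1 → 1 (borrow)
  0-1-1 → 0 (borrow)
  0-1-1 → 0 (borrow)
  1-1-1 → 1 (borrow)
  0-1-1 → 0 (borrow)
  1-1-1 → 1 (borrow)
  1-1-1 → 1 (borrow)
  1-0-1 → 0
  0-0 → 0
  0-1 → 1 (borrow)
  0-1-1 → 0 (borrow)
  1-0-1 → 0
  1-1 → 0
  1-1 → 0
  0-1 → 1 (borrow)
  1-0-1 → 0

0b10000100110100111010000101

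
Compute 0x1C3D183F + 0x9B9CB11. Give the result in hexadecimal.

0x25F6E350

Add column by column in base 16, right to left:
  F+1 = 0 carry 1
  3+1+1 = 5
  8+B = 3 carry 1
  1+C+1 = E
  D+9 = 6 carry 1
  3+B+1 = F
  C+9 = 5 carry 1
  1+0+1 = 2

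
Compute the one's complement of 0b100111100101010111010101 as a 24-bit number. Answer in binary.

0b011000011010101000101010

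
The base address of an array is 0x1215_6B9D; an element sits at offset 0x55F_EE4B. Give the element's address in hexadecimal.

0x177559E8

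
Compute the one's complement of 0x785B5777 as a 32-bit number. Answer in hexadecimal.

Each hex digit d becomes F−d:
  7→8, 8→7, 5→A, B→4, 5→A, 7→8, 7→8, 7→8

0x87A4A888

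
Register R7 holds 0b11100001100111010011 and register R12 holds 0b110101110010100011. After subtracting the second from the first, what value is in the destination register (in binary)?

0b10101011110100110000

Subtract column by column in base 2:
  1-1 → 0
  1-1 → 0
  0-0 → 0
  0-0 → 0
  1-0 → 1
  0-1 → 1 (borrow)
  1-0-1 → 0
  1-1 → 0
  1-0 → 1
  0-0 → 0
  0-1 → 1 (borrow)
  1-1-1 → 1 (borrow)
  1-1-1 → 1 (borrow)
  0-0-1 → 1 (borrow)
  0-1-1 → 0 (borrow)
  0-0-1 → 1 (borrow)
  0-1-1 → 0 (borrow)
  1-1-1 → 1 (borrow)
  1-0-1 → 0
  1-0 → 1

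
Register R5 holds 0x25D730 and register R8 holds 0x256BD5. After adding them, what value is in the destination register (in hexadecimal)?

Add column by column in base 16, right to left:
  0+5 = 5
  3+D = 0 carry 1
  7+B+1 = 3 carry 1
  D+6+1 = 4 carry 1
  5+5+1 = B
  2+2 = 4

0x4B4305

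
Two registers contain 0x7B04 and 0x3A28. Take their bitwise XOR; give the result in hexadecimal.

XOR each hex digit independently (no carries):
  7^3=4, B^A=1, 0^2=2, 4^8=C

0x412C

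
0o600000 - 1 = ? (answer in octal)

The trailing 5 digits are 0, so subtracting 1 borrows through: they become 7 and the next digit up decrements.

0o577777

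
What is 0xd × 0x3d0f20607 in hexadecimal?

0x319c4a4e5b

Multiply each base-16 digit by 13, carrying:
  7×13 = 91 → write b carry 5
  0×13+5 = 5 → write 5
  6×13 = 78 → write e carry 4
  0×13+4 = 4 → write 4
  2×13 = 26 → write a carry 1
  f×13+1 = 196 → write 4 carry 12
  0×13+12 = 12 → write c
  d×13 = 169 → write 9 carry 10
  3×13+10 = 49 → write 1 carry 3
  remaining carry: 3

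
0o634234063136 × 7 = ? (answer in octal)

0o5506104546222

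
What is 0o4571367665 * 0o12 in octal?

0o57276656422

Multiply each base-8 digit by 10, carrying:
  5×10 = 50 → write 2 carry 6
  6×10+6 = 66 → write 2 carry 8
  6×10+8 = 68 → write 4 carry 8
  7×10+8 = 78 → write 6 carry 9
  6×10+9 = 69 → write 5 carry 8
  3×10+8 = 38 → write 6 carry 4
  1×10+4 = 14 → write 6 carry 1
  7×10+1 = 71 → write 7 carry 8
  5×10+8 = 58 → write 2 carry 7
  4×10+7 = 47 → write 7 carry 5
  remaining carry: 5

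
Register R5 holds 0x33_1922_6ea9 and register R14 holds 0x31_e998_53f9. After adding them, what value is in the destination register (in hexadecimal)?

Add column by column in base 16, right to left:
  9+9 = 2 carry 1
  a+f+1 = a carry 1
  e+3+1 = 2 carry 1
  6+5+1 = c
  2+8 = a
  2+9 = b
  9+9 = 2 carry 1
  1+e+1 = 0 carry 1
  3+1+1 = 5
  3+3 = 6

0x6502bac2a2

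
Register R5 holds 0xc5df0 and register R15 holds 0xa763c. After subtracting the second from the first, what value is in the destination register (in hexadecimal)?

0x1e7b4

Subtract column by column in base 16:
  0-c → 4 (borrow)
  f-3-1 → b
  d-6 → 7
  5-7 → e (borrow)
  c-a-1 → 1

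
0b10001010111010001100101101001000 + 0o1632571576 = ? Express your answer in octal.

0o23124737306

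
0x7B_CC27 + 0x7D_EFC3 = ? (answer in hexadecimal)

0xF9BBEA

Add column by column in base 16, right to left:
  7+3 = A
  2+C = E
  C+F = B carry 1
  C+E+1 = B carry 1
  B+D+1 = 9 carry 1
  7+7+1 = F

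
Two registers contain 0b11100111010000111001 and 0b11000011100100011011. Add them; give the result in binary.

0b110101010110101010100

Add column by column in base 2, right to left:
  1+1 = 0 carry 1
  0+1+1 = 0 carry 1
  0+0+1 = 1
  1+1 = 0 carry 1
  1+1+1 = 1 carry 1
  1+0+1 = 0 carry 1
  0+0+1 = 1
  0+0 = 0
  0+1 = 1
  0+0 = 0
  1+0 = 1
  0+1 = 1
  1+1 = 0 carry 1
  1+1+1 = 1 carry 1
  1+0+1 = 0 carry 1
  0+0+1 = 1
  0+0 = 0
  1+0 = 1
  1+1 = 0 carry 1
  1+1+1 = 1 carry 1
  final carry 1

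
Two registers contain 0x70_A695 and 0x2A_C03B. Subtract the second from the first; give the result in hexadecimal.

Subtract column by column in base 16:
  5-B → A (borrow)
  9-3-1 → 5
  6-0 → 6
  A-C → E (borrow)
  0-A-1 → 5 (borrow)
  7-2-1 → 4

0x45E65A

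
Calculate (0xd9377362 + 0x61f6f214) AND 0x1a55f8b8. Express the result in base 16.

Add column by column in base 16, right to left:
  2+4 = 6
  6+1 = 7
  3+2 = 5
  7+f = 6 carry 1
  7+6+1 = e
  3+f = 2 carry 1
  9+1+1 = b
  d+6 = 3 carry 1
  final carry 1
Sum = 0x13b2e6576; now AND with 0x1a55f8b8:
  1&0=0, 3&1=1, b&a=a, 2&5=0, e&5=4, 6&f=6, 5&8=0, 7&b=3, 6&8=0

0x1a046030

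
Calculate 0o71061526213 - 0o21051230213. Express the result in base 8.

0o50010276000

Subtract column by column in base 8:
  3-3 → 0
  1-1 → 0
  2-2 → 0
  6-0 → 6
  2-3 → 7 (borrow)
  5-2-1 → 2
  1-1 → 0
  6-5 → 1
  0-0 → 0
  1-1 → 0
  7-2 → 5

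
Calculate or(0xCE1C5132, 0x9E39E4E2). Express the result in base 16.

OR each hex digit independently (no carries):
  C|9=D, E|E=E, 1|3=3, C|9=D, 5|E=F, 1|4=5, 3|E=F, 2|2=2

0xDE3DF5F2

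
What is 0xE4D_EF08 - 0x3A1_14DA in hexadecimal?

Subtract column by column in base 16:
  8-A → E (borrow)
  0-D-1 → 2 (borrow)
  F-4-1 → A
  E-1 → D
  D-1 → C
  4-A → A (borrow)
  E-3-1 → A

0xAACDA2E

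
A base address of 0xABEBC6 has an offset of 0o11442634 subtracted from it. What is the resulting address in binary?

0b100001011010011000101010

0xABEBC6 = 0b101010111110101111000110 in binary.
0o11442634 = 0b1001100100010110011100 in binary.
Subtract column by column in base 2:
  0-0 → 0
  1-0 → 1
  1-1 → 0
  0-1 → 1 (borrow)
  0-1-1 → 0 (borrow)
  0-0-1 → 1 (borrow)
  1-0-1 → 0
  1-1 → 0
  1-1 → 0
  1-0 → 1
  0-1 → 1 (borrow)
  1-0-1 → 0
  0-0 → 0
  1-0 → 1
  1-1 → 0
  1-0 → 1
  1-0 → 1
  1-1 → 0
  0-1 → 1 (borrow)
  1-0-1 → 0
  0-0 → 0
  1-1 → 0
  0-0 → 0
  1-0 → 1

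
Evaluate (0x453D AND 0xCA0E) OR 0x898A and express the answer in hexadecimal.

0x453D AND 0xCA0E = 0x400C.
Then OR with 0x898A.

0xC98E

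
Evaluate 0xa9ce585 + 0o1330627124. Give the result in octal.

0xa9ce585 = 0o1247162605 in octal.
Add column by column in base 8, right to left:
  5+4 = 1 carry 1
  0+2+1 = 3
  6+1 = 7
  2+7 = 1 carry 1
  6+2+1 = 1 carry 1
  1+6+1 = 0 carry 1
  7+0+1 = 0 carry 1
  4+3+1 = 0 carry 1
  2+3+1 = 6
  1+1 = 2

0o2600011731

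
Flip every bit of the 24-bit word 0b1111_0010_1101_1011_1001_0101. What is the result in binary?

0b000011010010010001101010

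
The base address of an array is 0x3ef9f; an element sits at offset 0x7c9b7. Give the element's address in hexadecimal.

Add column by column in base 16, right to left:
  f+7 = 6 carry 1
  9+b+1 = 5 carry 1
  f+9+1 = 9 carry 1
  e+c+1 = b carry 1
  3+7+1 = b

0xbb956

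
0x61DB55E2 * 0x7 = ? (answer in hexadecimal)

0x2ACFF592E

Multiply each base-16 digit by 7, carrying:
  2×7 = 14 → write E
  E×7 = 98 → write 2 carry 6
  5×7+6 = 41 → write 9 carry 2
  5×7+2 = 37 → write 5 carry 2
  B×7+2 = 79 → write F carry 4
  D×7+4 = 95 → write F carry 5
  1×7+5 = 12 → write C
  6×7 = 42 → write A carry 2
  remaining carry: 2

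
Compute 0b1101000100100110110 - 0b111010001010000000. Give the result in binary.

Subtract column by column in base 2:
  0-0 → 0
  1-0 → 1
  1-0 → 1
  0-0 → 0
  1-0 → 1
  1-0 → 1
  0-0 → 0
  0-1 → 1 (borrow)
  1-0-1 → 0
  0-1 → 1 (borrow)
  0-0-1 → 1 (borrow)
  1-0-1 → 0
  0-0 → 0
  0-1 → 1 (borrow)
  0-0-1 → 1 (borrow)
  1-1-1 → 1 (borrow)
  0-1-1 → 0 (borrow)
  1-1-1 → 1 (borrow)
  1-0-1 → 0

0b101110011010110110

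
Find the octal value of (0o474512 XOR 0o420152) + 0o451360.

0o526020

First 0o474512 XOR 0o420152 = 0o054440.
Add column by column in base 8, right to left:
  0+0 = 0
  4+6 = 2 carry 1
  4+3+1 = 0 carry 1
  4+1+1 = 6
  5+5 = 2 carry 1
  0+4+1 = 5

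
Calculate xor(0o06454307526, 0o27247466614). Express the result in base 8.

0o21613761332

XOR each oct digit independently (no carries):
  0^2=2, 6^7=1, 4^2=6, 5^4=1, 4^7=3, 3^4=7, 0^6=6, 7^6=1, 5^6=3, 2^1=3, 6^4=2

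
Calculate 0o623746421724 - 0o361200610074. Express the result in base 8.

Subtract column by column in base 8:
  4-4 → 0
  2-7 → 3 (borrow)
  7-0-1 → 6
  1-0 → 1
  2-1 → 1
  4-6 → 6 (borrow)
  6-0-1 → 5
  4-0 → 4
  7-2 → 5
  3-1 → 2
  2-6 → 4 (borrow)
  6-3-1 → 2

0o242545611630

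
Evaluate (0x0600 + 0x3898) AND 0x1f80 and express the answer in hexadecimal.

Add column by column in base 16, right to left:
  0+8 = 8
  0+9 = 9
  6+8 = e
  0+3 = 3
Sum = 0x3e98; now AND with 0x1f80:
  3&1=1, e&f=e, 9&8=8, 8&0=0

0x1e80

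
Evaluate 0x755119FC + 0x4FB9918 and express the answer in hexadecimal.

0x7A4CB314

Add column by column in base 16, right to left:
  C+8 = 4 carry 1
  F+1+1 = 1 carry 1
  9+9+1 = 3 carry 1
  1+9+1 = B
  1+B = C
  5+F = 4 carry 1
  5+4+1 = A
  7+0 = 7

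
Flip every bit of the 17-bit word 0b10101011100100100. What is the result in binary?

0b01010100011011011

Invert each bit: 10101011100100100 → 01010100011011011.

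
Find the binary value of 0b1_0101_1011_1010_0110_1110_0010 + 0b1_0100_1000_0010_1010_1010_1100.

Add column by column in base 2, right to left:
  0+0 = 0
  1+0 = 1
  0+1 = 1
  0+1 = 1
  0+0 = 0
  1+1 = 0 carry 1
  1+0+1 = 0 carry 1
  1+1+1 = 1 carry 1
  0+0+1 = 1
  1+1 = 0 carry 1
  1+0+1 = 0 carry 1
  0+1+1 = 0 carry 1
  0+0+1 = 1
  1+1 = 0 carry 1
  0+0+1 = 1
  1+0 = 1
  1+0 = 1
  1+0 = 1
  0+0 = 0
  1+1 = 0 carry 1
  1+0+1 = 0 carry 1
  0+0+1 = 1
  1+1 = 0 carry 1
  0+0+1 = 1
  1+1 = 0 carry 1
  final carry 1

0b10101000111101000110001110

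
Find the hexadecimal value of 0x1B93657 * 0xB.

0x12F555BD

Multiply each base-16 digit by 11, carrying:
  7×11 = 77 → write D carry 4
  5×11+4 = 59 → write B carry 3
  6×11+3 = 69 → write 5 carry 4
  3×11+4 = 37 → write 5 carry 2
  9×11+2 = 101 → write 5 carry 6
  B×11+6 = 127 → write F carry 7
  1×11+7 = 18 → write 2 carry 1
  remaining carry: 1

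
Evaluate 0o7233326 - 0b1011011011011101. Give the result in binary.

0b111000111111111111001

0o7233326 = 0b111010011011011010110 in binary.
Subtract column by column in base 2:
  0-1 → 1 (borrow)
  1-0-1 → 0
  1-1 → 0
  0-1 → 1 (borrow)
  1-1-1 → 1 (borrow)
  0-0-1 → 1 (borrow)
  1-1-1 → 1 (borrow)
  1-1-1 → 1 (borrow)
  0-0-1 → 1 (borrow)
  1-1-1 → 1 (borrow)
  1-1-1 → 1 (borrow)
  0-0-1 → 1 (borrow)
  1-1-1 → 1 (borrow)
  1-1-1 → 1 (borrow)
  0-0-1 → 1 (borrow)
  0-1-1 → 0 (borrow)
  1-0-1 → 0
  0-0 → 0
  1-0 → 1
  1-0 → 1
  1-0 → 1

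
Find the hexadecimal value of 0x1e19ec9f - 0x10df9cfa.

0xd3a4fa5

Subtract column by column in base 16:
  f-a → 5
  9-f → a (borrow)
  c-c-1 → f (borrow)
  e-9-1 → 4
  9-f → a (borrow)
  1-d-1 → 3 (borrow)
  e-0-1 → d
  1-1 → 0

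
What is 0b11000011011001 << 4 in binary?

0b110000110110010000

Left shift by 4: append 4 zero bits.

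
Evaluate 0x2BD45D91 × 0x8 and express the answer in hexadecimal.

Multiply each base-16 digit by 8, carrying:
  1×8 = 8 → write 8
  9×8 = 72 → write 8 carry 4
  D×8+4 = 108 → write C carry 6
  5×8+6 = 46 → write E carry 2
  4×8+2 = 34 → write 2 carry 2
  D×8+2 = 106 → write A carry 6
  B×8+6 = 94 → write E carry 5
  2×8+5 = 21 → write 5 carry 1
  remaining carry: 1

0x15EA2EC88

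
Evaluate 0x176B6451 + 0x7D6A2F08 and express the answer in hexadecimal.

0x94D59359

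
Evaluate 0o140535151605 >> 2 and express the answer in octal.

0o30127232341

2 bits is not a whole number of base-8 digits; in binary: 1100000101011101001101001110000101 >> 2 = 11000001010111010011010011100001.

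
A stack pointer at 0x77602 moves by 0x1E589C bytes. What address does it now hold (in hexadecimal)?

Add column by column in base 16, right to left:
  2+C = E
  0+9 = 9
  6+8 = E
  7+5 = C
  7+E = 5 carry 1
  0+1+1 = 2

0x25CE9E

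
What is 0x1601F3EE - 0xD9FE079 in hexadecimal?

Subtract column by column in base 16:
  E-9 → 5
  E-7 → 7
  3-0 → 3
  F-E → 1
  1-F → 2 (borrow)
  0-9-1 → 6 (borrow)
  6-D-1 → 8 (borrow)
  1-0-1 → 0

0x8621375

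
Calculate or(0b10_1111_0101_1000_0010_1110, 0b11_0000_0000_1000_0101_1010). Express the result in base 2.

OR bit by bit (1 where either bit is 1):
  1011110101100000101110
| 1100000000100001011010
= 1111110101100001111110

0b1111110101100001111110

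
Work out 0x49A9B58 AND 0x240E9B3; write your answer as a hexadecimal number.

AND each hex digit independently (no carries):
  4&2=0, 9&4=0, A&0=0, 9&E=8, B&9=9, 5&B=1, 8&3=0

0x0008910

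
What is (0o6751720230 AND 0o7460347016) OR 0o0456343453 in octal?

0o6751720230 AND 0o7460347016 = 0o6440300010.
Then OR with 0o0456343453.

0o6456343453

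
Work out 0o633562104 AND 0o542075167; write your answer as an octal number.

0o402060104

AND each oct digit independently (no carries):
  6&5=4, 3&4=0, 3&2=2, 5&0=0, 6&7=6, 2&5=0, 1&1=1, 0&6=0, 4&7=4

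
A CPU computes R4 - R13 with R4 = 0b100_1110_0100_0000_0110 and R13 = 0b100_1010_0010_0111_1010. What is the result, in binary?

Subtract column by column in base 2:
  0-0 → 0
  1-1 → 0
  1-0 → 1
  0-1 → 1 (borrow)
  0-1-1 → 0 (borrow)
  0-1-1 → 0 (borrow)
  0-1-1 → 0 (borrow)
  0-0-1 → 1 (borrow)
  0-0-1 → 1 (borrow)
  0-1-1 → 0 (borrow)
  1-0-1 → 0
  0-0 → 0
  0-0 → 0
  1-1 → 0
  1-0 → 1
  1-1 → 0
  0-0 → 0
  0-0 → 0
  1-1 → 0

0b100000110001100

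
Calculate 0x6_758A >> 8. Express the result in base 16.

0x675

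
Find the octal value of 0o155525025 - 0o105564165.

0o47740640

Subtract column by column in base 8:
  5-5 → 0
  2-6 → 4 (borrow)
  0-1-1 → 6 (borrow)
  5-4-1 → 0
  2-6 → 4 (borrow)
  5-5-1 → 7 (borrow)
  5-5-1 → 7 (borrow)
  5-0-1 → 4
  1-1 → 0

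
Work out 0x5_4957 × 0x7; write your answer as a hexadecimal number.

0x250161

Multiply each base-16 digit by 7, carrying:
  7×7 = 49 → write 1 carry 3
  5×7+3 = 38 → write 6 carry 2
  9×7+2 = 65 → write 1 carry 4
  4×7+4 = 32 → write 0 carry 2
  5×7+2 = 37 → write 5 carry 2
  remaining carry: 2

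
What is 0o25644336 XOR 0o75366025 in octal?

0o50522313

XOR each oct digit independently (no carries):
  2^7=5, 5^5=0, 6^3=5, 4^6=2, 4^6=2, 3^0=3, 3^2=1, 6^5=3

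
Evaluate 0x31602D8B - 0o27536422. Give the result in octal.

0x31602D8B = 0o6130026613 in octal.
Subtract column by column in base 8:
  3-2 → 1
  1-2 → 7 (borrow)
  6-4-1 → 1
  6-6 → 0
  2-3 → 7 (borrow)
  0-5-1 → 2 (borrow)
  0-7-1 → 0 (borrow)
  3-2-1 → 0
  1-0 → 1
  6-0 → 6

0o6100270171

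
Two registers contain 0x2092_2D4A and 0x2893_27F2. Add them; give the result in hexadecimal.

Add column by column in base 16, right to left:
  A+2 = C
  4+F = 3 carry 1
  D+7+1 = 5 carry 1
  2+2+1 = 5
  2+3 = 5
  9+9 = 2 carry 1
  0+8+1 = 9
  2+2 = 4

0x4925553C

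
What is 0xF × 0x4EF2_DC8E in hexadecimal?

0x4A03AEC52

Multiply each base-16 digit by 15, carrying:
  E×15 = 210 → write 2 carry 13
  8×15+13 = 133 → write 5 carry 8
  C×15+8 = 188 → write C carry 11
  D×15+11 = 206 → write E carry 12
  2×15+12 = 42 → write A carry 2
  F×15+2 = 227 → write 3 carry 14
  E×15+14 = 224 → write 0 carry 14
  4×15+14 = 74 → write A carry 4
  remaining carry: 4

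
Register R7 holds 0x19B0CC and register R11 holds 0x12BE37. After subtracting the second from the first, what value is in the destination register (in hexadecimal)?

0x6F295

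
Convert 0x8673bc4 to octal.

0o1031635704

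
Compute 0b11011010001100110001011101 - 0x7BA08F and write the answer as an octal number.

0o273225716

0b11011010001100110001011101 = 0o332146135 in octal.
0x7BA08F = 0o36720217 in octal.
Subtract column by column in base 8:
  5-7 → 6 (borrow)
  3-1-1 → 1
  1-2 → 7 (borrow)
  6-0-1 → 5
  4-2 → 2
  1-7 → 2 (borrow)
  2-6-1 → 3 (borrow)
  3-3-1 → 7 (borrow)
  3-0-1 → 2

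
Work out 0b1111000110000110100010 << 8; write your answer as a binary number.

Left shift by 8: append 8 zero bits.

0b111100011000011010001000000000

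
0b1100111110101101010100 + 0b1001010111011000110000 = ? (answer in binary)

Add column by column in base 2, right to left:
  0+0 = 0
  0+0 = 0
  1+0 = 1
  0+0 = 0
  1+1 = 0 carry 1
  0+1+1 = 0 carry 1
  1+0+1 = 0 carry 1
  0+0+1 = 1
  1+0 = 1
  1+1 = 0 carry 1
  0+1+1 = 0 carry 1
  1+0+1 = 0 carry 1
  0+1+1 = 0 carry 1
  1+1+1 = 1 carry 1
  1+1+1 = 1 carry 1
  1+0+1 = 0 carry 1
  1+1+1 = 1 carry 1
  1+0+1 = 0 carry 1
  0+1+1 = 0 carry 1
  0+0+1 = 1
  1+0 = 1
  1+1 = 0 carry 1
  final carry 1

0b10110010110000110000100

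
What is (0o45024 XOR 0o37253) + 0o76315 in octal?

0o170614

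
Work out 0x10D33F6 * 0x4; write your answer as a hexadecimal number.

0x434CFD8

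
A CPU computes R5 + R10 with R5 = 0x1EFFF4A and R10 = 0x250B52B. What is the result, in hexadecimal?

0x440B475

Add column by column in base 16, right to left:
  A+B = 5 carry 1
  4+2+1 = 7
  F+5 = 4 carry 1
  F+B+1 = B carry 1
  F+0+1 = 0 carry 1
  E+5+1 = 4 carry 1
  1+2+1 = 4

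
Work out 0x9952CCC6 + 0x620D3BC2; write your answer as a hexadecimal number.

0xFB600888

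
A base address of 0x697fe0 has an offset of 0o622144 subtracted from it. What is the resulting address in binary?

0b11001100101101101111100

0x697fe0 = 0b11010010111111111100000 in binary.
0o622144 = 0b110010010001100100 in binary.
Subtract column by column in base 2:
  0-0 → 0
  0-0 → 0
  0-1 → 1 (borrow)
  0-0-1 → 1 (borrow)
  0-0-1 → 1 (borrow)
  1-1-1 → 1 (borrow)
  1-1-1 → 1 (borrow)
  1-0-1 → 0
  1-0 → 1
  1-0 → 1
  1-1 → 0
  1-0 → 1
  1-0 → 1
  1-1 → 0
  1-0 → 1
  0-0 → 0
  1-1 → 0
  0-1 → 1 (borrow)
  0-0-1 → 1 (borrow)
  1-0-1 → 0
  0-0 → 0
  1-0 → 1
  1-0 → 1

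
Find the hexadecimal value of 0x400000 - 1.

0x3FFFFF

The trailing 5 digits are 0, so subtracting 1 borrows through: they become F and the next digit up decrements.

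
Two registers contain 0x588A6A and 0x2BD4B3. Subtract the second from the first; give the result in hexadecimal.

0x2CB5B7

Subtract column by column in base 16:
  A-3 → 7
  6-B → B (borrow)
  A-4-1 → 5
  8-D → B (borrow)
  8-B-1 → C (borrow)
  5-2-1 → 2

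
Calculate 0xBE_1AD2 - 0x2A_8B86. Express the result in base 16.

Subtract column by column in base 16:
  2-6 → C (borrow)
  D-8-1 → 4
  A-B → F (borrow)
  1-8-1 → 8 (borrow)
  E-A-1 → 3
  B-2 → 9

0x938F4C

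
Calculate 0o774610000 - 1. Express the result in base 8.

0o774607777

The trailing 4 digits are 0, so subtracting 1 borrows through: they become 7 and the next digit up decrements.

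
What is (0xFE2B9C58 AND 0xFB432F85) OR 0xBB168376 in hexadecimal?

0xFE2B9C58 AND 0xFB432F85 = 0xFA030C00.
Then OR with 0xBB168376.

0xFB178F76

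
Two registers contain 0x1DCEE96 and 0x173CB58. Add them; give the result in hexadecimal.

Add column by column in base 16, right to left:
  6+8 = E
  9+5 = E
  E+B = 9 carry 1
  E+C+1 = B carry 1
  C+3+1 = 0 carry 1
  D+7+1 = 5 carry 1
  1+1+1 = 3

0x350B9EE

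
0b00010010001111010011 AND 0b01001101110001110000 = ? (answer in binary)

0b00000000000001010000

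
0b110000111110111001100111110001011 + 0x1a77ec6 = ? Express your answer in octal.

0b110000111110111001100111110001011 = 0o60767147613 in octal.
0x1a77ec6 = 0o151677306 in octal.
Add column by column in base 8, right to left:
  3+6 = 1 carry 1
  1+0+1 = 2
  6+3 = 1 carry 1
  7+7+1 = 7 carry 1
  4+7+1 = 4 carry 1
  1+6+1 = 0 carry 1
  7+1+1 = 1 carry 1
  6+5+1 = 4 carry 1
  7+1+1 = 1 carry 1
  0+0+1 = 1
  6+0 = 6

0o61141047121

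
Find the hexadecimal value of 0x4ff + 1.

0x500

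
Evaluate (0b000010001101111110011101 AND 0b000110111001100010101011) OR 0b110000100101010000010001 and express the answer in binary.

0b110010101101110010011001

0b000010001101111110011101 AND 0b000110111001100010101011 = 0b000010001001100010001001.
Then OR with 0b110000100101010000010001.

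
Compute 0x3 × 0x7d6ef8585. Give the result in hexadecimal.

Multiply each base-16 digit by 3, carrying:
  5×3 = 15 → write f
  8×3 = 24 → write 8 carry 1
  5×3+1 = 16 → write 0 carry 1
  8×3+1 = 25 → write 9 carry 1
  f×3+1 = 46 → write e carry 2
  e×3+2 = 44 → write c carry 2
  6×3+2 = 20 → write 4 carry 1
  d×3+1 = 40 → write 8 carry 2
  7×3+2 = 23 → write 7 carry 1
  remaining carry: 1

0x1784ce908f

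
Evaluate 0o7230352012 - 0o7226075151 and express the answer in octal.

0o2254641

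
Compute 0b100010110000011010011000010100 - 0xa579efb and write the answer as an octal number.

0o3032403431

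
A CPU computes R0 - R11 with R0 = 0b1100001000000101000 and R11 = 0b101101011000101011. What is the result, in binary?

0b110011100111111101

Subtract column by column in base 2:
  0-1 → 1 (borrow)
  0-1-1 → 0 (borrow)
  0-0-1 → 1 (borrow)
  1-1-1 → 1 (borrow)
  0-0-1 → 1 (borrow)
  1-1-1 → 1 (borrow)
  0-0-1 → 1 (borrow)
  0-0-1 → 1 (borrow)
  0-0-1 → 1 (borrow)
  0-1-1 → 0 (borrow)
  0-1-1 → 0 (borrow)
  0-0-1 → 1 (borrow)
  1-1-1 → 1 (borrow)
  0-0-1 → 1 (borrow)
  0-1-1 → 0 (borrow)
  0-1-1 → 0 (borrow)
  0-0-1 → 1 (borrow)
  1-1-1 → 1 (borrow)
  1-0-1 → 0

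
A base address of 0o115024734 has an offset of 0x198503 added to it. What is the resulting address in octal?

0x198503 = 0o6302403 in octal.
Add column by column in base 8, right to left:
  4+3 = 7
  3+0 = 3
  7+4 = 3 carry 1
  4+2+1 = 7
  2+0 = 2
  0+3 = 3
  5+6 = 3 carry 1
  1+0+1 = 2
  1+0 = 1

0o123327337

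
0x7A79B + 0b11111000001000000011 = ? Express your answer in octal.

0o5624636

0x7A79B = 0o1723633 in octal.
0b11111000001000000011 = 0o3701003 in octal.
Add column by column in base 8, right to left:
  3+3 = 6
  3+0 = 3
  6+0 = 6
  3+1 = 4
  2+0 = 2
  7+7 = 6 carry 1
  1+3+1 = 5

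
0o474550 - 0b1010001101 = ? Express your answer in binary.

0o474550 = 0b100111100101101000 in binary.
Subtract column by column in base 2:
  0-1 → 1 (borrow)
  0-0-1 → 1 (borrow)
  0-1-1 → 0 (borrow)
  1-1-1 → 1 (borrow)
  0-0-1 → 1 (borrow)
  1-0-1 → 0
  1-0 → 1
  0-1 → 1 (borrow)
  1-0-1 → 0
  0-1 → 1 (borrow)
  0-0-1 → 1 (borrow)
  1-0-1 → 0
  1-0 → 1
  1-0 → 1
  1-0 → 1
  0-0 → 0
  0-0 → 0
  1-0 → 1

0b100111011011011011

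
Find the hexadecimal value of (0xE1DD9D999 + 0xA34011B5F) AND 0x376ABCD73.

0x508AC470

Add column by column in base 16, right to left:
  9+F = 8 carry 1
  9+5+1 = F
  9+B = 4 carry 1
  D+1+1 = F
  9+1 = A
  D+0 = D
  D+4 = 1 carry 1
  1+3+1 = 5
  E+A = 8 carry 1
  final carry 1
Sum = 0x1851DAF4F8; now AND with 0x376ABCD73:
  1&0=0, 8&3=0, 5&7=5, 1&6=0, D&A=8, A&B=A, F&C=C, 4&D=4, F&7=7, 8&3=0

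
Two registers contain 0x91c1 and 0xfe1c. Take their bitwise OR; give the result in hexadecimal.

0xffdd

OR each hex digit independently (no carries):
  9|f=f, 1|e=f, c|1=d, 1|c=d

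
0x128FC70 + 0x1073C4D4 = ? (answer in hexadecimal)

Add column by column in base 16, right to left:
  0+4 = 4
  7+D = 4 carry 1
  C+4+1 = 1 carry 1
  F+C+1 = C carry 1
  8+3+1 = C
  2+7 = 9
  1+0 = 1
  0+1 = 1

0x119CC144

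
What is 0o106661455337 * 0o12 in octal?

0o1304357706266

Multiply each base-8 digit by 10, carrying:
  7×10 = 70 → write 6 carry 8
  3×10+8 = 38 → write 6 carry 4
  3×10+4 = 34 → write 2 carry 4
  5×10+4 = 54 → write 6 carry 6
  5×10+6 = 56 → write 0 carry 7
  4×10+7 = 47 → write 7 carry 5
  1×10+5 = 15 → write 7 carry 1
  6×10+1 = 61 → write 5 carry 7
  6×10+7 = 67 → write 3 carry 8
  6×10+8 = 68 → write 4 carry 8
  0×10+8 = 8 → write 0 carry 1
  1×10+1 = 11 → write 3 carry 1
  remaining carry: 1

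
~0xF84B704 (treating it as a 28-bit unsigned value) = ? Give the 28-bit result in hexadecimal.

0x07B48FB

Each hex digit d becomes F−d:
  F→0, 8→7, 4→B, B→4, 7→8, 0→F, 4→B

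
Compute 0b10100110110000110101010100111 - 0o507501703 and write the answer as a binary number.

0b1111101110011110011011100100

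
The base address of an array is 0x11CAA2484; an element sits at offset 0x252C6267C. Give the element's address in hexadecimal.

0x36F704B00

Add column by column in base 16, right to left:
  4+C = 0 carry 1
  8+7+1 = 0 carry 1
  4+6+1 = B
  2+2 = 4
  A+6 = 0 carry 1
  A+C+1 = 7 carry 1
  C+2+1 = F
  1+5 = 6
  1+2 = 3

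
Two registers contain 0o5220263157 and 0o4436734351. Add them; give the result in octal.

Add column by column in base 8, right to left:
  7+1 = 0 carry 1
  5+5+1 = 3 carry 1
  1+3+1 = 5
  3+4 = 7
  6+3 = 1 carry 1
  2+7+1 = 2 carry 1
  0+6+1 = 7
  2+3 = 5
  2+4 = 6
  5+4 = 1 carry 1
  final carry 1

0o11657217530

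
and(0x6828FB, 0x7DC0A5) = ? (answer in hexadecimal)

0x6800A1

AND each hex digit independently (no carries):
  6&7=6, 8&D=8, 2&C=0, 8&0=0, F&A=A, B&5=1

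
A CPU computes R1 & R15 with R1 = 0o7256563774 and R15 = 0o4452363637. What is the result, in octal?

AND each oct digit independently (no carries):
  7&4=4, 2&4=0, 5&5=5, 6&2=2, 5&3=1, 6&6=6, 3&3=3, 7&6=6, 7&3=3, 4&7=4

0o4052163634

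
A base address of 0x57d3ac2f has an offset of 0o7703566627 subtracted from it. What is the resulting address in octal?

0o3061137230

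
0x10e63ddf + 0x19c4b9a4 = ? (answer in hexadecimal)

0x2aaaf783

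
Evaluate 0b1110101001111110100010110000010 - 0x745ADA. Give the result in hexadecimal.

0b1110101001111110100010110000010 = 0x753F4582 in hexadecimal.
Subtract column by column in base 16:
  2-A → 8 (borrow)
  8-D-1 → A (borrow)
  5-A-1 → A (borrow)
  4-5-1 → E (borrow)
  F-4-1 → A
  3-7 → C (borrow)
  5-0-1 → 4
  7-0 → 7

0x74CAEAA8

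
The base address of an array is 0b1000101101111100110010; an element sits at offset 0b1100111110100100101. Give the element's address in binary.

0b1010010101110001010111

Add column by column in base 2, right to left:
  0+1 = 1
  1+0 = 1
  0+1 = 1
  0+0 = 0
  1+0 = 1
  1+1 = 0 carry 1
  0+0+1 = 1
  0+0 = 0
  1+1 = 0 carry 1
  1+0+1 = 0 carry 1
  1+1+1 = 1 carry 1
  1+1+1 = 1 carry 1
  1+1+1 = 1 carry 1
  0+1+1 = 0 carry 1
  1+1+1 = 1 carry 1
  1+0+1 = 0 carry 1
  0+0+1 = 1
  1+1 = 0 carry 1
  0+1+1 = 0 carry 1
  0+0+1 = 1
  0+0 = 0
  1+0 = 1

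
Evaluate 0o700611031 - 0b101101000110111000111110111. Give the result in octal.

0b101101000110111000111110111 = 0o550670767 in octal.
Subtract column by column in base 8:
  1-7 → 2 (borrow)
  3-6-1 → 4 (borrow)
  0-7-1 → 0 (borrow)
  1-0-1 → 0
  1-7 → 2 (borrow)
  6-6-1 → 7 (borrow)
  0-0-1 → 7 (borrow)
  0-5-1 → 2 (borrow)
  7-5-1 → 1

0o127720042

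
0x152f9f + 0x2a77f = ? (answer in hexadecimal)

0x17d71e

Add column by column in base 16, right to left:
  f+f = e carry 1
  9+7+1 = 1 carry 1
  f+7+1 = 7 carry 1
  2+a+1 = d
  5+2 = 7
  1+0 = 1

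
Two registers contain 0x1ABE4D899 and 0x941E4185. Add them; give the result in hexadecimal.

0x240031A1E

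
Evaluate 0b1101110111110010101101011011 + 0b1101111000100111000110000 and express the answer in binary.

Add column by column in base 2, right to left:
  1+0 = 1
  1+0 = 1
  0+0 = 0
  1+0 = 1
  1+1 = 0 carry 1
  0+1+1 = 0 carry 1
  1+0+1 = 0 carry 1
  0+0+1 = 1
  1+0 = 1
  1+1 = 0 carry 1
  0+1+1 = 0 carry 1
  1+1+1 = 1 carry 1
  0+0+1 = 1
  1+0 = 1
  0+1 = 1
  0+0 = 0
  1+0 = 1
  1+0 = 1
  1+1 = 0 carry 1
  1+1+1 = 1 carry 1
  1+1+1 = 1 carry 1
  0+1+1 = 0 carry 1
  1+0+1 = 0 carry 1
  1+1+1 = 1 carry 1
  1+1+1 = 1 carry 1
  0+0+1 = 1
  1+0 = 1
  1+0 = 1

0b1111100110110111100110001011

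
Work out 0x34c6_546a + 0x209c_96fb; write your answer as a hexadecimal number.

Add column by column in base 16, right to left:
  a+b = 5 carry 1
  6+f+1 = 6 carry 1
  4+6+1 = b
  5+9 = e
  6+c = 2 carry 1
  c+9+1 = 6 carry 1
  4+0+1 = 5
  3+2 = 5

0x5562eb65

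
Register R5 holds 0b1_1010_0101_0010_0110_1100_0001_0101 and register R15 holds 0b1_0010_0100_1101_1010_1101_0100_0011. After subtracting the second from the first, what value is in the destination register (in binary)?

0b1000000001001011111011010010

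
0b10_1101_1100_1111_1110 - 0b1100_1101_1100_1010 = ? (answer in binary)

0b100000111100110100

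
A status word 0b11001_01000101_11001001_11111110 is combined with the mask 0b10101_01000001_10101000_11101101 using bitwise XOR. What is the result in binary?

0b01100000001000110000100010011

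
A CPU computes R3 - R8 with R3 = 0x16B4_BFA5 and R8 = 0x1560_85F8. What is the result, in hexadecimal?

Subtract column by column in base 16:
  5-8 → D (borrow)
  A-F-1 → A (borrow)
  F-5-1 → 9
  B-8 → 3
  4-0 → 4
  B-6 → 5
  6-5 → 1
  1-1 → 0

0x15439AD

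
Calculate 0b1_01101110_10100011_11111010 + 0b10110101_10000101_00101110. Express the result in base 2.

0b10001001000010100100101000

Add column by column in base 2, right to left:
  0+0 = 0
  1+1 = 0 carry 1
  0+1+1 = 0 carry 1
  1+1+1 = 1 carry 1
  1+0+1 = 0 carry 1
  1+1+1 = 1 carry 1
  1+0+1 = 0 carry 1
  1+0+1 = 0 carry 1
  1+1+1 = 1 carry 1
  1+0+1 = 0 carry 1
  0+1+1 = 0 carry 1
  0+0+1 = 1
  0+0 = 0
  1+0 = 1
  0+0 = 0
  1+1 = 0 carry 1
  0+1+1 = 0 carry 1
  1+0+1 = 0 carry 1
  1+1+1 = 1 carry 1
  1+0+1 = 0 carry 1
  0+1+1 = 0 carry 1
  1+1+1 = 1 carry 1
  1+0+1 = 0 carry 1
  0+1+1 = 0 carry 1
  1+0+1 = 0 carry 1
  final carry 1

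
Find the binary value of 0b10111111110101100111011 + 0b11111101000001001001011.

Add column by column in base 2, right to left:
  1+1 = 0 carry 1
  1+1+1 = 1 carry 1
  0+0+1 = 1
  1+1 = 0 carry 1
  1+0+1 = 0 carry 1
  1+0+1 = 0 carry 1
  0+1+1 = 0 carry 1
  0+0+1 = 1
  1+0 = 1
  1+1 = 0 carry 1
  0+0+1 = 1
  1+0 = 1
  0+0 = 0
  1+0 = 1
  1+0 = 1
  1+1 = 0 carry 1
  1+0+1 = 0 carry 1
  1+1+1 = 1 carry 1
  1+1+1 = 1 carry 1
  1+1+1 = 1 carry 1
  1+1+1 = 1 carry 1
  0+1+1 = 0 carry 1
  1+1+1 = 1 carry 1
  final carry 1

0b110111100110110110000110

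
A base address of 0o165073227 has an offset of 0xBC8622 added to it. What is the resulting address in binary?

0b10100100001111110010111001

0o165073227 = 0b1110101000111011010010111 in binary.
0xBC8622 = 0b101111001000011000100010 in binary.
Add column by column in base 2, right to left:
  1+0 = 1
  1+1 = 0 carry 1
  1+0+1 = 0 carry 1
  0+0+1 = 1
  1+0 = 1
  0+1 = 1
  0+0 = 0
  1+0 = 1
  0+0 = 0
  1+1 = 0 carry 1
  1+1+1 = 1 carry 1
  0+0+1 = 1
  1+0 = 1
  1+0 = 1
  1+0 = 1
  0+1 = 1
  0+0 = 0
  0+0 = 0
  1+1 = 0 carry 1
  0+1+1 = 0 carry 1
  1+1+1 = 1 carry 1
  0+1+1 = 0 carry 1
  1+0+1 = 0 carry 1
  1+1+1 = 1 carry 1
  1+0+1 = 0 carry 1
  final carry 1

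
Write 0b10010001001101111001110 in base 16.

0x489BCE

Group the bits into nibbles: 0100 1000 1001 1011 1100 1110 → 489BCE.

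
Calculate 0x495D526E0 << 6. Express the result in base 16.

6 bits is not a whole number of base-16 digits; in binary: 10010010101110101010010011011100000 << 6 = 10010010101110101010010011011100000000000.

0x1257549B800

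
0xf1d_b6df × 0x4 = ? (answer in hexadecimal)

Multiply each base-16 digit by 4, carrying:
  f×4 = 60 → write c carry 3
  d×4+3 = 55 → write 7 carry 3
  6×4+3 = 27 → write b carry 1
  b×4+1 = 45 → write d carry 2
  d×4+2 = 54 → write 6 carry 3
  1×4+3 = 7 → write 7
  f×4 = 60 → write c carry 3
  remaining carry: 3

0x3c76db7c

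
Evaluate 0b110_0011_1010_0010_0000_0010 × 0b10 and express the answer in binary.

Multiply each base-2 digit by 2, carrying:
  0×2 = 0 → write 0
  1×2 = 2 → write 0 carry 1
  0×2+1 = 1 → write 1
  0×2 = 0 → write 0
  0×2 = 0 → write 0
  0×2 = 0 → write 0
  0×2 = 0 → write 0
  0×2 = 0 → write 0
  0×2 = 0 → write 0
  1×2 = 2 → write 0 carry 1
  0×2+1 = 1 → write 1
  0×2 = 0 → write 0
  0×2 = 0 → write 0
  1×2 = 2 → write 0 carry 1
  0×2+1 = 1 → write 1
  1×2 = 2 → write 0 carry 1
  1×2+1 = 3 → write 1 carry 1
  1×2+1 = 3 → write 1 carry 1
  0×2+1 = 1 → write 1
  0×2 = 0 → write 0
  0×2 = 0 → write 0
  1×2 = 2 → write 0 carry 1
  1×2+1 = 3 → write 1 carry 1
  remaining carry: 1

0b110001110100010000000100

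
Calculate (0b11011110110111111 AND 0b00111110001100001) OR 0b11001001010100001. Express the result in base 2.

0b11011111010100001

0b11011110110111111 AND 0b00111110001100001 = 0b00011110000100001.
Then OR with 0b11001001010100001.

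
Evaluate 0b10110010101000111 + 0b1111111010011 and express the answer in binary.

0b11000010100011010

Add column by column in base 2, right to left:
  1+1 = 0 carry 1
  1+1+1 = 1 carry 1
  1+0+1 = 0 carry 1
  0+0+1 = 1
  0+1 = 1
  0+0 = 0
  1+1 = 0 carry 1
  0+1+1 = 0 carry 1
  1+1+1 = 1 carry 1
  0+1+1 = 0 carry 1
  1+1+1 = 1 carry 1
  0+1+1 = 0 carry 1
  0+1+1 = 0 carry 1
  1+0+1 = 0 carry 1
  1+0+1 = 0 carry 1
  0+0+1 = 1
  1+0 = 1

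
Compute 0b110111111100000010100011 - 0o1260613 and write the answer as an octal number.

0o66457430

0b110111111100000010100011 = 0o67740243 in octal.
Subtract column by column in base 8:
  3-3 → 0
  4-1 → 3
  2-6 → 4 (borrow)
  0-0-1 → 7 (borrow)
  4-6-1 → 5 (borrow)
  7-2-1 → 4
  7-1 → 6
  6-0 → 6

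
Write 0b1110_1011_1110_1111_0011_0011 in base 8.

0o72767463

Group the bits in threes: 111 010 111 110 111 100 110 011 → 72767463.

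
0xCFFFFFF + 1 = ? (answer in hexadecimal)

The trailing 6 digits are F (max in base 16), so adding 1 cascades: they roll to 0 and the next digit up increments.

0xD000000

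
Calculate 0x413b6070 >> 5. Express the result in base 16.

0x209db03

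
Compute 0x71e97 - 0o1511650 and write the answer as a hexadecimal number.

0x8aef

0o1511650 = 0x693a8 in hexadecimal.
Subtract column by column in base 16:
  7-8 → f (borrow)
  9-a-1 → e (borrow)
  e-3-1 → a
  1-9 → 8 (borrow)
  7-6-1 → 0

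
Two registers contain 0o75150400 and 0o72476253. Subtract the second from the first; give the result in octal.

0o2452125

Subtract column by column in base 8:
  0-3 → 5 (borrow)
  0-5-1 → 2 (borrow)
  4-2-1 → 1
  0-6 → 2 (borrow)
  5-7-1 → 5 (borrow)
  1-4-1 → 4 (borrow)
  5-2-1 → 2
  7-7 → 0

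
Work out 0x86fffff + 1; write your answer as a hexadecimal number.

The trailing 5 digits are F (max in base 16), so adding 1 cascades: they roll to 0 and the next digit up increments.

0x8700000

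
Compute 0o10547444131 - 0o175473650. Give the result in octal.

Subtract column by column in base 8:
  1-0 → 1
  3-5 → 6 (borrow)
  1-6-1 → 2 (borrow)
  4-3-1 → 0
  4-7 → 5 (borrow)
  4-4-1 → 7 (borrow)
  7-5-1 → 1
  4-7 → 5 (borrow)
  5-1-1 → 3
  0-0 → 0
  1-0 → 1

0o10351750261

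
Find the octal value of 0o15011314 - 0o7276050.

Subtract column by column in base 8:
  4-0 → 4
  1-5 → 4 (borrow)
  3-0-1 → 2
  1-6 → 3 (borrow)
  1-7-1 → 1 (borrow)
  0-2-1 → 5 (borrow)
  5-7-1 → 5 (borrow)
  1-0-1 → 0

0o5513244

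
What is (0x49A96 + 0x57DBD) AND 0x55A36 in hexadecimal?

Add column by column in base 16, right to left:
  6+D = 3 carry 1
  9+B+1 = 5 carry 1
  A+D+1 = 8 carry 1
  9+7+1 = 1 carry 1
  4+5+1 = A
Sum = 0xA1853; now AND with 0x55A36:
  A&5=0, 1&5=1, 8&A=8, 5&3=1, 3&6=2

0x1812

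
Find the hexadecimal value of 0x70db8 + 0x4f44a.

Add column by column in base 16, right to left:
  8+a = 2 carry 1
  b+4+1 = 0 carry 1
  d+4+1 = 2 carry 1
  0+f+1 = 0 carry 1
  7+4+1 = c

0xc0202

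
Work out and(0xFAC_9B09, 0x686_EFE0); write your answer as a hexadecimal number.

0x6848B00

AND each hex digit independently (no carries):
  F&6=6, A&8=8, C&6=4, 9&E=8, B&F=B, 0&E=0, 9&0=0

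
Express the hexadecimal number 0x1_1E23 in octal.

0o217043

Expand each hex digit to 4 bits: 1=0001 1=0001 E=1110 2=0010 3=0011.
Group the bits in threes: 010 001 111 000 100 011 → 217043.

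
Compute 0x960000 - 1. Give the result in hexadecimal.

The trailing 4 digits are 0, so subtracting 1 borrows through: they become F and the next digit up decrements.

0x95FFFF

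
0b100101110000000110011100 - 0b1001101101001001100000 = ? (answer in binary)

0b11100000010111100111100

Subtract column by column in base 2:
  0-0 → 0
  0-0 → 0
  1-0 → 1
  1-0 → 1
  1-0 → 1
  0-1 → 1 (borrow)
  0-1-1 → 0 (borrow)
  1-0-1 → 0
  1-0 → 1
  0-1 → 1 (borrow)
  0-0-1 → 1 (borrow)
  0-0-1 → 1 (borrow)
  0-1-1 → 0 (borrow)
  0-0-1 → 1 (borrow)
  0-1-1 → 0 (borrow)
  0-1-1 → 0 (borrow)
  1-0-1 → 0
  1-1 → 0
  1-1 → 0
  0-0 → 0
  1-0 → 1
  0-1 → 1 (borrow)
  0-0-1 → 1 (borrow)
  1-0-1 → 0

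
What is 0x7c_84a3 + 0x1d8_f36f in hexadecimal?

Add column by column in base 16, right to left:
  3+f = 2 carry 1
  a+6+1 = 1 carry 1
  4+3+1 = 8
  8+f = 7 carry 1
  c+8+1 = 5 carry 1
  7+d+1 = 5 carry 1
  0+1+1 = 2

0x2557812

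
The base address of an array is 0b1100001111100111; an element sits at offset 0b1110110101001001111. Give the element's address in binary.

0b10000010111000110110

Add column by column in base 2, right to left:
  1+1 = 0 carry 1
  1+1+1 = 1 carry 1
  1+1+1 = 1 carry 1
  0+1+1 = 0 carry 1
  0+0+1 = 1
  1+0 = 1
  1+1 = 0 carry 1
  1+0+1 = 0 carry 1
  1+0+1 = 0 carry 1
  1+1+1 = 1 carry 1
  0+0+1 = 1
  0+1 = 1
  0+0 = 0
  0+1 = 1
  1+1 = 0 carry 1
  1+0+1 = 0 carry 1
  0+1+1 = 0 carry 1
  0+1+1 = 0 carry 1
  0+1+1 = 0 carry 1
  final carry 1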